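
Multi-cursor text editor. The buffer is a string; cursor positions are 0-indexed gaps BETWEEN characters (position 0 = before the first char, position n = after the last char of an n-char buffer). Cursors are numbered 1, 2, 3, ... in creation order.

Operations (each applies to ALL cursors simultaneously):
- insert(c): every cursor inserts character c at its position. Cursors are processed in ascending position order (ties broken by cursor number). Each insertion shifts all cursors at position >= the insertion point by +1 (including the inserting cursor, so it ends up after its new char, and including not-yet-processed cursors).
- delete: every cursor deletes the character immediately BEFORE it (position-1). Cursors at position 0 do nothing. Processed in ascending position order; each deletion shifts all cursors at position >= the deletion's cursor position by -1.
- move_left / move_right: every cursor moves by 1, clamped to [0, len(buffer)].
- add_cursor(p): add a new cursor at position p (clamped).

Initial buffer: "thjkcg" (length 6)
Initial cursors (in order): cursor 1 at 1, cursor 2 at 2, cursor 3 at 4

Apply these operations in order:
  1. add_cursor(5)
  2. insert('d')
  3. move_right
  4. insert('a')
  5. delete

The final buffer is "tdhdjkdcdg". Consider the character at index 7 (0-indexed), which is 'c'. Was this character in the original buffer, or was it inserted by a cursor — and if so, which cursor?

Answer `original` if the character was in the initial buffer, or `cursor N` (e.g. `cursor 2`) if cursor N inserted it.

After op 1 (add_cursor(5)): buffer="thjkcg" (len 6), cursors c1@1 c2@2 c3@4 c4@5, authorship ......
After op 2 (insert('d')): buffer="tdhdjkdcdg" (len 10), cursors c1@2 c2@4 c3@7 c4@9, authorship .1.2..3.4.
After op 3 (move_right): buffer="tdhdjkdcdg" (len 10), cursors c1@3 c2@5 c3@8 c4@10, authorship .1.2..3.4.
After op 4 (insert('a')): buffer="tdhadjakdcadga" (len 14), cursors c1@4 c2@7 c3@11 c4@14, authorship .1.12.2.3.34.4
After op 5 (delete): buffer="tdhdjkdcdg" (len 10), cursors c1@3 c2@5 c3@8 c4@10, authorship .1.2..3.4.
Authorship (.=original, N=cursor N): . 1 . 2 . . 3 . 4 .
Index 7: author = original

Answer: original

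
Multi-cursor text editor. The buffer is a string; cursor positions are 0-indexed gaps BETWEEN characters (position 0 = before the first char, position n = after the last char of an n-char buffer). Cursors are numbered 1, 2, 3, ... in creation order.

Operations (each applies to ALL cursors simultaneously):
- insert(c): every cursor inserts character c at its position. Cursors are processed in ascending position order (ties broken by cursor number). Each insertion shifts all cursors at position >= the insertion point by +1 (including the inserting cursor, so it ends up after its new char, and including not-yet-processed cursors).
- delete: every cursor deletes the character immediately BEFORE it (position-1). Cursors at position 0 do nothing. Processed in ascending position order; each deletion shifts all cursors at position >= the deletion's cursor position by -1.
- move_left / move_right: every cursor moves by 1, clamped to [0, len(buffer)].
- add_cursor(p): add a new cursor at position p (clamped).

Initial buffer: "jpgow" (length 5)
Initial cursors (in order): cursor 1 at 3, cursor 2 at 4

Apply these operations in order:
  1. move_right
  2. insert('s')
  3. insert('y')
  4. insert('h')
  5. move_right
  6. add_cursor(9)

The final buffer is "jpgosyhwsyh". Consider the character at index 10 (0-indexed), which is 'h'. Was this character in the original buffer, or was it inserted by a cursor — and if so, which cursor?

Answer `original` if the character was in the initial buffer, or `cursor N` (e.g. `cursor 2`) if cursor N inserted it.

After op 1 (move_right): buffer="jpgow" (len 5), cursors c1@4 c2@5, authorship .....
After op 2 (insert('s')): buffer="jpgosws" (len 7), cursors c1@5 c2@7, authorship ....1.2
After op 3 (insert('y')): buffer="jpgosywsy" (len 9), cursors c1@6 c2@9, authorship ....11.22
After op 4 (insert('h')): buffer="jpgosyhwsyh" (len 11), cursors c1@7 c2@11, authorship ....111.222
After op 5 (move_right): buffer="jpgosyhwsyh" (len 11), cursors c1@8 c2@11, authorship ....111.222
After op 6 (add_cursor(9)): buffer="jpgosyhwsyh" (len 11), cursors c1@8 c3@9 c2@11, authorship ....111.222
Authorship (.=original, N=cursor N): . . . . 1 1 1 . 2 2 2
Index 10: author = 2

Answer: cursor 2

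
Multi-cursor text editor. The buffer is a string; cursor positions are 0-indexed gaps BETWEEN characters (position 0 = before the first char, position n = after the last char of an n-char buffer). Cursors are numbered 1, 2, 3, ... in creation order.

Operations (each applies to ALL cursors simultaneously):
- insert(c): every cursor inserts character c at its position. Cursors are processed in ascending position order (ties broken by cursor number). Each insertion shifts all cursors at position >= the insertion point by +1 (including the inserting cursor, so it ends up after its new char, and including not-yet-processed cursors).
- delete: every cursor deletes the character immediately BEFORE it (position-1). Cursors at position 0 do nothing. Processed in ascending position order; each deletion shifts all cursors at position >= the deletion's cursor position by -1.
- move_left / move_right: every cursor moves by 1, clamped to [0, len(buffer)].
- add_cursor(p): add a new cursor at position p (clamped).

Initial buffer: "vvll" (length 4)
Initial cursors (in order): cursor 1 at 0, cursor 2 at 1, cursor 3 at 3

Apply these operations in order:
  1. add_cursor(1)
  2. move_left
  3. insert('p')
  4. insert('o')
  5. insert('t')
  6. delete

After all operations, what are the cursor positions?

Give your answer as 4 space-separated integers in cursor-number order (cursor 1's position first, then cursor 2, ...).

After op 1 (add_cursor(1)): buffer="vvll" (len 4), cursors c1@0 c2@1 c4@1 c3@3, authorship ....
After op 2 (move_left): buffer="vvll" (len 4), cursors c1@0 c2@0 c4@0 c3@2, authorship ....
After op 3 (insert('p')): buffer="pppvvpll" (len 8), cursors c1@3 c2@3 c4@3 c3@6, authorship 124..3..
After op 4 (insert('o')): buffer="pppooovvpoll" (len 12), cursors c1@6 c2@6 c4@6 c3@10, authorship 124124..33..
After op 5 (insert('t')): buffer="pppoootttvvpotll" (len 16), cursors c1@9 c2@9 c4@9 c3@14, authorship 124124124..333..
After op 6 (delete): buffer="pppooovvpoll" (len 12), cursors c1@6 c2@6 c4@6 c3@10, authorship 124124..33..

Answer: 6 6 10 6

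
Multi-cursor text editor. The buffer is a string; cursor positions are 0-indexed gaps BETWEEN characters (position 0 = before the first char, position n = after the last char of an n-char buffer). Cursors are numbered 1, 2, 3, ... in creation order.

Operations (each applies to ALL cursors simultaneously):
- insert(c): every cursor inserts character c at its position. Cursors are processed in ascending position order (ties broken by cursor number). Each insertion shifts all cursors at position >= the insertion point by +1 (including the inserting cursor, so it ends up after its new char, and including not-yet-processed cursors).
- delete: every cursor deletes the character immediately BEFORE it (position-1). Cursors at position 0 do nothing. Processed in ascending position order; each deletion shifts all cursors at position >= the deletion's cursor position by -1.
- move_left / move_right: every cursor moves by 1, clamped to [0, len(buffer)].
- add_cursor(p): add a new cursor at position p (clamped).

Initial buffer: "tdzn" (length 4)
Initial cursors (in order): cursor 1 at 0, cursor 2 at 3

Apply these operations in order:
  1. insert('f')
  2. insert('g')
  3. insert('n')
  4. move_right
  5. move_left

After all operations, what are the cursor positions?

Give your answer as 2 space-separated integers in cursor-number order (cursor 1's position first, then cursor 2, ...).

After op 1 (insert('f')): buffer="ftdzfn" (len 6), cursors c1@1 c2@5, authorship 1...2.
After op 2 (insert('g')): buffer="fgtdzfgn" (len 8), cursors c1@2 c2@7, authorship 11...22.
After op 3 (insert('n')): buffer="fgntdzfgnn" (len 10), cursors c1@3 c2@9, authorship 111...222.
After op 4 (move_right): buffer="fgntdzfgnn" (len 10), cursors c1@4 c2@10, authorship 111...222.
After op 5 (move_left): buffer="fgntdzfgnn" (len 10), cursors c1@3 c2@9, authorship 111...222.

Answer: 3 9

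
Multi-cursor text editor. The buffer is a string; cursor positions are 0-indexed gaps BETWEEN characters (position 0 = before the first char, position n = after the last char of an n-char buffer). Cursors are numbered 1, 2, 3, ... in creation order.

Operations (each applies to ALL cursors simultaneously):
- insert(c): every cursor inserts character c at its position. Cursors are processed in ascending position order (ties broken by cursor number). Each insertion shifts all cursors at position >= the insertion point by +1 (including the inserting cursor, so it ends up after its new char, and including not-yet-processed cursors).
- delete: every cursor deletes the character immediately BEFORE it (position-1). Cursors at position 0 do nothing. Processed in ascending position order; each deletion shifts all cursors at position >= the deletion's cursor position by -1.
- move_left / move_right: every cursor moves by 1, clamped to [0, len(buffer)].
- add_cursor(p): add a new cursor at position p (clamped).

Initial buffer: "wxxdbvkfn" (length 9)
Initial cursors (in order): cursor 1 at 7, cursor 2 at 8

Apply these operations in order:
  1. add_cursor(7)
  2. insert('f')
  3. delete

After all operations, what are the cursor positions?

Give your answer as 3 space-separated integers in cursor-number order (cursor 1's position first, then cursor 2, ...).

Answer: 7 8 7

Derivation:
After op 1 (add_cursor(7)): buffer="wxxdbvkfn" (len 9), cursors c1@7 c3@7 c2@8, authorship .........
After op 2 (insert('f')): buffer="wxxdbvkffffn" (len 12), cursors c1@9 c3@9 c2@11, authorship .......13.2.
After op 3 (delete): buffer="wxxdbvkfn" (len 9), cursors c1@7 c3@7 c2@8, authorship .........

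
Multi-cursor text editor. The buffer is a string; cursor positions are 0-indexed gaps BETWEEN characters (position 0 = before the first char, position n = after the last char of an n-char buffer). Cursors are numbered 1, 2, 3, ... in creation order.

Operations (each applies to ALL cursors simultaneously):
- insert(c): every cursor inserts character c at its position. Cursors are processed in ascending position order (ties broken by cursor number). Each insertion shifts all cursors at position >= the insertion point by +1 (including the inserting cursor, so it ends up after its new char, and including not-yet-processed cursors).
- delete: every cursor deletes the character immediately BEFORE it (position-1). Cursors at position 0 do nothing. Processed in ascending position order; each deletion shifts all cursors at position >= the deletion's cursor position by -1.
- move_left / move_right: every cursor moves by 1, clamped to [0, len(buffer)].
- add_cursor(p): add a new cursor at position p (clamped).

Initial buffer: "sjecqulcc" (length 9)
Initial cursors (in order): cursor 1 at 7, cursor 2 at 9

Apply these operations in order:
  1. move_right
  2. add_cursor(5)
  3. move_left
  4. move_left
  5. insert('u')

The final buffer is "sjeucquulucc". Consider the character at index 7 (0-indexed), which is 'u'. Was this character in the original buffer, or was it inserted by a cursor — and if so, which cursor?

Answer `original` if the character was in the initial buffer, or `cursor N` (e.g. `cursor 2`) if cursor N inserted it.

After op 1 (move_right): buffer="sjecqulcc" (len 9), cursors c1@8 c2@9, authorship .........
After op 2 (add_cursor(5)): buffer="sjecqulcc" (len 9), cursors c3@5 c1@8 c2@9, authorship .........
After op 3 (move_left): buffer="sjecqulcc" (len 9), cursors c3@4 c1@7 c2@8, authorship .........
After op 4 (move_left): buffer="sjecqulcc" (len 9), cursors c3@3 c1@6 c2@7, authorship .........
After op 5 (insert('u')): buffer="sjeucquulucc" (len 12), cursors c3@4 c1@8 c2@10, authorship ...3...1.2..
Authorship (.=original, N=cursor N): . . . 3 . . . 1 . 2 . .
Index 7: author = 1

Answer: cursor 1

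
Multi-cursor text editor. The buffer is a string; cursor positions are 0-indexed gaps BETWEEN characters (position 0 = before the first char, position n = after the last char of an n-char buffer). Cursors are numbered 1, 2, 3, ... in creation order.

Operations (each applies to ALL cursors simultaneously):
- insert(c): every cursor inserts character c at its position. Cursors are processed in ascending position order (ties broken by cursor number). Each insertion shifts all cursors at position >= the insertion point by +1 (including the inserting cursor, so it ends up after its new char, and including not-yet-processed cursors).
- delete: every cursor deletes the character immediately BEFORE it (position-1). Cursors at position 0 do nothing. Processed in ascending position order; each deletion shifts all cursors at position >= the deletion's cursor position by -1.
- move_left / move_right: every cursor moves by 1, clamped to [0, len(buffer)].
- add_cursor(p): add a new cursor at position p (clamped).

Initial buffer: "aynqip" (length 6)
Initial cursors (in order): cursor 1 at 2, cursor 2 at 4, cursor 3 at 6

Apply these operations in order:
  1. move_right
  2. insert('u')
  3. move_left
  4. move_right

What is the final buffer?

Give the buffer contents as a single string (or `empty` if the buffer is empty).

Answer: aynuqiupu

Derivation:
After op 1 (move_right): buffer="aynqip" (len 6), cursors c1@3 c2@5 c3@6, authorship ......
After op 2 (insert('u')): buffer="aynuqiupu" (len 9), cursors c1@4 c2@7 c3@9, authorship ...1..2.3
After op 3 (move_left): buffer="aynuqiupu" (len 9), cursors c1@3 c2@6 c3@8, authorship ...1..2.3
After op 4 (move_right): buffer="aynuqiupu" (len 9), cursors c1@4 c2@7 c3@9, authorship ...1..2.3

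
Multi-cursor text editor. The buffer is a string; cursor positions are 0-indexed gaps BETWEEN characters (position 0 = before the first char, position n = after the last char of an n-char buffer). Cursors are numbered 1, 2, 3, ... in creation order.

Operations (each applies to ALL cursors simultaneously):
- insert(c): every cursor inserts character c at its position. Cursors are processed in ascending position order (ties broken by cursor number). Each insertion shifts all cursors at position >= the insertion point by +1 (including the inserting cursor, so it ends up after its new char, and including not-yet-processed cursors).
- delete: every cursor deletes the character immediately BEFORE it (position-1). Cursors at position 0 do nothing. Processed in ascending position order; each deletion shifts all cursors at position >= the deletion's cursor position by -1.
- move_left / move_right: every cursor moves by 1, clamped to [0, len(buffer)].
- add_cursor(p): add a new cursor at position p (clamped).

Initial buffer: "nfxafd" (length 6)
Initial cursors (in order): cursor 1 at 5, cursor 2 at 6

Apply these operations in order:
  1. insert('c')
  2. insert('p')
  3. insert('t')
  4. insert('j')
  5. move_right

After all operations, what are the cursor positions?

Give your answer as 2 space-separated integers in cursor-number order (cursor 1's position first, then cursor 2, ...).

After op 1 (insert('c')): buffer="nfxafcdc" (len 8), cursors c1@6 c2@8, authorship .....1.2
After op 2 (insert('p')): buffer="nfxafcpdcp" (len 10), cursors c1@7 c2@10, authorship .....11.22
After op 3 (insert('t')): buffer="nfxafcptdcpt" (len 12), cursors c1@8 c2@12, authorship .....111.222
After op 4 (insert('j')): buffer="nfxafcptjdcptj" (len 14), cursors c1@9 c2@14, authorship .....1111.2222
After op 5 (move_right): buffer="nfxafcptjdcptj" (len 14), cursors c1@10 c2@14, authorship .....1111.2222

Answer: 10 14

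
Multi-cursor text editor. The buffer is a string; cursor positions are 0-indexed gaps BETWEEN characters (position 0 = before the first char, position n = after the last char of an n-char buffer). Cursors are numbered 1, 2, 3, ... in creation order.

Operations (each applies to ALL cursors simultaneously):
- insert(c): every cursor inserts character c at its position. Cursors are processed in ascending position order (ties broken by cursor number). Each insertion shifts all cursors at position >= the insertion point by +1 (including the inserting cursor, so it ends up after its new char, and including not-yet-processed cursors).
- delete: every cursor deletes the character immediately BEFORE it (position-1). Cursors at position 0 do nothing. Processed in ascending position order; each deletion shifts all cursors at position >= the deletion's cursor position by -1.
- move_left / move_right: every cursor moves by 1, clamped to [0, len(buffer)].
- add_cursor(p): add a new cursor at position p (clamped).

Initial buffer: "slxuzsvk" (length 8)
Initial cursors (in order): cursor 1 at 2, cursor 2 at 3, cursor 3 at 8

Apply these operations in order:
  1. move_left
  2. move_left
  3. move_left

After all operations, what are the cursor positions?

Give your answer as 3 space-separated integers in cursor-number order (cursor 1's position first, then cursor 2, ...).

After op 1 (move_left): buffer="slxuzsvk" (len 8), cursors c1@1 c2@2 c3@7, authorship ........
After op 2 (move_left): buffer="slxuzsvk" (len 8), cursors c1@0 c2@1 c3@6, authorship ........
After op 3 (move_left): buffer="slxuzsvk" (len 8), cursors c1@0 c2@0 c3@5, authorship ........

Answer: 0 0 5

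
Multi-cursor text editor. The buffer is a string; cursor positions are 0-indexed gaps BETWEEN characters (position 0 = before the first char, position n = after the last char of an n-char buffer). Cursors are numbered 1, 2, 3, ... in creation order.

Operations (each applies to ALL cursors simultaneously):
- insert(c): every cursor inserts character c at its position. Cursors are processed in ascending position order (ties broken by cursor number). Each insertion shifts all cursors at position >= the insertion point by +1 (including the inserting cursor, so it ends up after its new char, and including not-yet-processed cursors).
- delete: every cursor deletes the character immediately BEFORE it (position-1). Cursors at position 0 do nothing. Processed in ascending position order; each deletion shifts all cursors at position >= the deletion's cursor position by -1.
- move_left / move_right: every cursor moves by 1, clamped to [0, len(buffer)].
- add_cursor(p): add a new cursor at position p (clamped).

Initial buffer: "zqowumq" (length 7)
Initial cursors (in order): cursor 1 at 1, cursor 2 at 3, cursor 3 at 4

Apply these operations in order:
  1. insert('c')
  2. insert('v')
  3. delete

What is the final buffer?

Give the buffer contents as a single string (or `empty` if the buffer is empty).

After op 1 (insert('c')): buffer="zcqocwcumq" (len 10), cursors c1@2 c2@5 c3@7, authorship .1..2.3...
After op 2 (insert('v')): buffer="zcvqocvwcvumq" (len 13), cursors c1@3 c2@7 c3@10, authorship .11..22.33...
After op 3 (delete): buffer="zcqocwcumq" (len 10), cursors c1@2 c2@5 c3@7, authorship .1..2.3...

Answer: zcqocwcumq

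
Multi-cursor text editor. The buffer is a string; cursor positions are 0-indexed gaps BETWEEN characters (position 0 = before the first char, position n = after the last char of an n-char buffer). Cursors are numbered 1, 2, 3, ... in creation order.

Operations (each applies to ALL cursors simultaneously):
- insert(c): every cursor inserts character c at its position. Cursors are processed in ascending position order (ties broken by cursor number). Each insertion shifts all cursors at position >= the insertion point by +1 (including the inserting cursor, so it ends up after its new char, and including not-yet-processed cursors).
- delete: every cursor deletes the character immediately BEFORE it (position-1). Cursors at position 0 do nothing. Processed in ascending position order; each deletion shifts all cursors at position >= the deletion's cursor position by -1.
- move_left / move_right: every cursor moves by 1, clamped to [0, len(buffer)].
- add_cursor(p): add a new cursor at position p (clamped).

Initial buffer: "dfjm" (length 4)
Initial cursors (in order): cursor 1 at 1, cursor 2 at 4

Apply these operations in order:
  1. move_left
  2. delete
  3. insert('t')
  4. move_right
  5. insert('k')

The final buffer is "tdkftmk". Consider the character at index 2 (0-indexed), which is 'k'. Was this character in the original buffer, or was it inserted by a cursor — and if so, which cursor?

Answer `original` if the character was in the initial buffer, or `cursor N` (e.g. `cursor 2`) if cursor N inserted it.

Answer: cursor 1

Derivation:
After op 1 (move_left): buffer="dfjm" (len 4), cursors c1@0 c2@3, authorship ....
After op 2 (delete): buffer="dfm" (len 3), cursors c1@0 c2@2, authorship ...
After op 3 (insert('t')): buffer="tdftm" (len 5), cursors c1@1 c2@4, authorship 1..2.
After op 4 (move_right): buffer="tdftm" (len 5), cursors c1@2 c2@5, authorship 1..2.
After op 5 (insert('k')): buffer="tdkftmk" (len 7), cursors c1@3 c2@7, authorship 1.1.2.2
Authorship (.=original, N=cursor N): 1 . 1 . 2 . 2
Index 2: author = 1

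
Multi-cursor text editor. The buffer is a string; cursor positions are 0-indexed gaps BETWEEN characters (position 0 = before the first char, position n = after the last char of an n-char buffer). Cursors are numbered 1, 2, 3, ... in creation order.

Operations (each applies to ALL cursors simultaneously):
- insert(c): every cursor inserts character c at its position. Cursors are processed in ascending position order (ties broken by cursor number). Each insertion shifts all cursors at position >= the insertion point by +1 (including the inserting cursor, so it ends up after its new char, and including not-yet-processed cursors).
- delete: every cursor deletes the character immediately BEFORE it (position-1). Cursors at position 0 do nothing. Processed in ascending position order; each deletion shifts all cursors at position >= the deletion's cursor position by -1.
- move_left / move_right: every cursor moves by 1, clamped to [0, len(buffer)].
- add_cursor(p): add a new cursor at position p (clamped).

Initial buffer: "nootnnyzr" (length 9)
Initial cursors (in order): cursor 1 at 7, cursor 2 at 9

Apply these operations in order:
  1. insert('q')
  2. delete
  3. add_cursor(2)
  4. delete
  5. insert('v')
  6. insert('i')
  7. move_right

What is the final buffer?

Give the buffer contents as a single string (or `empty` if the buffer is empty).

Answer: nviotnnvizvi

Derivation:
After op 1 (insert('q')): buffer="nootnnyqzrq" (len 11), cursors c1@8 c2@11, authorship .......1..2
After op 2 (delete): buffer="nootnnyzr" (len 9), cursors c1@7 c2@9, authorship .........
After op 3 (add_cursor(2)): buffer="nootnnyzr" (len 9), cursors c3@2 c1@7 c2@9, authorship .........
After op 4 (delete): buffer="notnnz" (len 6), cursors c3@1 c1@5 c2@6, authorship ......
After op 5 (insert('v')): buffer="nvotnnvzv" (len 9), cursors c3@2 c1@7 c2@9, authorship .3....1.2
After op 6 (insert('i')): buffer="nviotnnvizvi" (len 12), cursors c3@3 c1@9 c2@12, authorship .33....11.22
After op 7 (move_right): buffer="nviotnnvizvi" (len 12), cursors c3@4 c1@10 c2@12, authorship .33....11.22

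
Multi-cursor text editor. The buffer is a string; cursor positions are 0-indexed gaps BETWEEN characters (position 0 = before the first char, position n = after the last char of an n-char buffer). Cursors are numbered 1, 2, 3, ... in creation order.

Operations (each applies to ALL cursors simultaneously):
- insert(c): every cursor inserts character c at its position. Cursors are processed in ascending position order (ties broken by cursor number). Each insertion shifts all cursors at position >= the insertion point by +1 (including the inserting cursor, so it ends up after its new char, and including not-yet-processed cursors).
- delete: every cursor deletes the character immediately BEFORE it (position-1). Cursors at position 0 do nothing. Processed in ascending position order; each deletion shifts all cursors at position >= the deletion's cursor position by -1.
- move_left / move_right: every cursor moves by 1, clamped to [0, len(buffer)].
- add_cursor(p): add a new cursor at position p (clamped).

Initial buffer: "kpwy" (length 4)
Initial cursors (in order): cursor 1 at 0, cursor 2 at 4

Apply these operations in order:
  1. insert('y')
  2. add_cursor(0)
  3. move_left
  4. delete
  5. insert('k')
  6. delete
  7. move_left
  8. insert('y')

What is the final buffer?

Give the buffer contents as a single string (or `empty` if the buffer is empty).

Answer: yyykpywy

Derivation:
After op 1 (insert('y')): buffer="ykpwyy" (len 6), cursors c1@1 c2@6, authorship 1....2
After op 2 (add_cursor(0)): buffer="ykpwyy" (len 6), cursors c3@0 c1@1 c2@6, authorship 1....2
After op 3 (move_left): buffer="ykpwyy" (len 6), cursors c1@0 c3@0 c2@5, authorship 1....2
After op 4 (delete): buffer="ykpwy" (len 5), cursors c1@0 c3@0 c2@4, authorship 1...2
After op 5 (insert('k')): buffer="kkykpwky" (len 8), cursors c1@2 c3@2 c2@7, authorship 131...22
After op 6 (delete): buffer="ykpwy" (len 5), cursors c1@0 c3@0 c2@4, authorship 1...2
After op 7 (move_left): buffer="ykpwy" (len 5), cursors c1@0 c3@0 c2@3, authorship 1...2
After op 8 (insert('y')): buffer="yyykpywy" (len 8), cursors c1@2 c3@2 c2@6, authorship 131..2.2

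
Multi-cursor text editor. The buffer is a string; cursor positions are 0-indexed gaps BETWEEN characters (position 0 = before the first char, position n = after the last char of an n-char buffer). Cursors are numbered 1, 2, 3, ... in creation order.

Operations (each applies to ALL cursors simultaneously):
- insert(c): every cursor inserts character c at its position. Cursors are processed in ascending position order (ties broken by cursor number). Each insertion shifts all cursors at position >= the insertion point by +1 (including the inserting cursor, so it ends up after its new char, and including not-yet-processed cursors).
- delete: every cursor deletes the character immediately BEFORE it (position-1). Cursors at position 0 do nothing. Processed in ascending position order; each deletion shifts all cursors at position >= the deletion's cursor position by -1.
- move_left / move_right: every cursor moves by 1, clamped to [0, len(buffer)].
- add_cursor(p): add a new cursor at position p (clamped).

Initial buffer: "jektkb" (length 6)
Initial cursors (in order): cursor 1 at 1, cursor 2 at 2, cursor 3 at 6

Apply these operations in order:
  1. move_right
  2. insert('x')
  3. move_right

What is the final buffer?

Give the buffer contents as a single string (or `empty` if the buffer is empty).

After op 1 (move_right): buffer="jektkb" (len 6), cursors c1@2 c2@3 c3@6, authorship ......
After op 2 (insert('x')): buffer="jexkxtkbx" (len 9), cursors c1@3 c2@5 c3@9, authorship ..1.2...3
After op 3 (move_right): buffer="jexkxtkbx" (len 9), cursors c1@4 c2@6 c3@9, authorship ..1.2...3

Answer: jexkxtkbx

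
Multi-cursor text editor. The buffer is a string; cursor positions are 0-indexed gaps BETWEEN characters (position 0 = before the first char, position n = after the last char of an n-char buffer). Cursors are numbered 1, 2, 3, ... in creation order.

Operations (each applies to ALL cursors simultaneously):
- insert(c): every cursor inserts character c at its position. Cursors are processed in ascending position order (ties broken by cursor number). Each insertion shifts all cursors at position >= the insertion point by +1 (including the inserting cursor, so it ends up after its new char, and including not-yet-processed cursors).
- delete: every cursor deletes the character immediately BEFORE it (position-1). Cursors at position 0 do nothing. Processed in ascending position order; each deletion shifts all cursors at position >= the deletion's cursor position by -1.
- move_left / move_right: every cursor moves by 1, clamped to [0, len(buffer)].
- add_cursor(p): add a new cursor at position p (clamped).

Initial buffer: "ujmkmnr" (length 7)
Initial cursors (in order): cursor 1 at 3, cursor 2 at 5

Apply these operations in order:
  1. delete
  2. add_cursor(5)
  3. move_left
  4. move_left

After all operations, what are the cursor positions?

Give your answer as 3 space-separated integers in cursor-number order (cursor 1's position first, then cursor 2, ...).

Answer: 0 1 3

Derivation:
After op 1 (delete): buffer="ujknr" (len 5), cursors c1@2 c2@3, authorship .....
After op 2 (add_cursor(5)): buffer="ujknr" (len 5), cursors c1@2 c2@3 c3@5, authorship .....
After op 3 (move_left): buffer="ujknr" (len 5), cursors c1@1 c2@2 c3@4, authorship .....
After op 4 (move_left): buffer="ujknr" (len 5), cursors c1@0 c2@1 c3@3, authorship .....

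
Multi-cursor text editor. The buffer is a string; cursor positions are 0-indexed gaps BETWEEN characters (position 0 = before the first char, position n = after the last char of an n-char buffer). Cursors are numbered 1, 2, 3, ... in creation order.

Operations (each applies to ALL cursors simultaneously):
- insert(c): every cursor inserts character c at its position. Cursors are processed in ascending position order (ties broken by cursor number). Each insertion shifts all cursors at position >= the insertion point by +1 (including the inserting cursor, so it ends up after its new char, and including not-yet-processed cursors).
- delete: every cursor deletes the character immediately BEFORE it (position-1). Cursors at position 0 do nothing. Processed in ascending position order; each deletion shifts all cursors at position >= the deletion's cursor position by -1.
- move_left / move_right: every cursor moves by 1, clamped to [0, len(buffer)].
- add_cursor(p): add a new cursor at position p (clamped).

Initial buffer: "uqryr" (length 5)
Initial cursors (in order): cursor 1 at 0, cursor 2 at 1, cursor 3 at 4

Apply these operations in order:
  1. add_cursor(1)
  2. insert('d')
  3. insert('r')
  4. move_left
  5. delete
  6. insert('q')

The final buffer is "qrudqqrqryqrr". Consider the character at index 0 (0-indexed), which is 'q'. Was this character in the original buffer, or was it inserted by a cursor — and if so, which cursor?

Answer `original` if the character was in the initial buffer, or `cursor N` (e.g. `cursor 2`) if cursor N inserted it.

After op 1 (add_cursor(1)): buffer="uqryr" (len 5), cursors c1@0 c2@1 c4@1 c3@4, authorship .....
After op 2 (insert('d')): buffer="duddqrydr" (len 9), cursors c1@1 c2@4 c4@4 c3@8, authorship 1.24...3.
After op 3 (insert('r')): buffer="druddrrqrydrr" (len 13), cursors c1@2 c2@7 c4@7 c3@12, authorship 11.2424...33.
After op 4 (move_left): buffer="druddrrqrydrr" (len 13), cursors c1@1 c2@6 c4@6 c3@11, authorship 11.2424...33.
After op 5 (delete): buffer="rudrqryrr" (len 9), cursors c1@0 c2@3 c4@3 c3@7, authorship 1.24...3.
After op 6 (insert('q')): buffer="qrudqqrqryqrr" (len 13), cursors c1@1 c2@6 c4@6 c3@11, authorship 11.2244...33.
Authorship (.=original, N=cursor N): 1 1 . 2 2 4 4 . . . 3 3 .
Index 0: author = 1

Answer: cursor 1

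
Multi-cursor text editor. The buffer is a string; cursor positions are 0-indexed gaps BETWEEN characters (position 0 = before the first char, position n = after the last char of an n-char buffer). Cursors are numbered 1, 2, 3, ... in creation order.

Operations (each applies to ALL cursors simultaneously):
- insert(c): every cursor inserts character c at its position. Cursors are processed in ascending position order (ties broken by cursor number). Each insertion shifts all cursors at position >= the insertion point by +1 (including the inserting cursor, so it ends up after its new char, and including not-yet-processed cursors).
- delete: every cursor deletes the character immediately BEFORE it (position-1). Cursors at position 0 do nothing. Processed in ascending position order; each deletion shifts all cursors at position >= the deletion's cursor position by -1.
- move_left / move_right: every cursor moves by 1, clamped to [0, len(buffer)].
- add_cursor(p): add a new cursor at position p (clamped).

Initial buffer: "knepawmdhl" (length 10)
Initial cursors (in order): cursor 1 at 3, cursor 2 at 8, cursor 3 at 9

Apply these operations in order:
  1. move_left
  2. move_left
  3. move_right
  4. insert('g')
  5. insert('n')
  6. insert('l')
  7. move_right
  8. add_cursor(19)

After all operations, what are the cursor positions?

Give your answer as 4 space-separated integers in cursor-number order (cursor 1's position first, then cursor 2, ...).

After op 1 (move_left): buffer="knepawmdhl" (len 10), cursors c1@2 c2@7 c3@8, authorship ..........
After op 2 (move_left): buffer="knepawmdhl" (len 10), cursors c1@1 c2@6 c3@7, authorship ..........
After op 3 (move_right): buffer="knepawmdhl" (len 10), cursors c1@2 c2@7 c3@8, authorship ..........
After op 4 (insert('g')): buffer="kngepawmgdghl" (len 13), cursors c1@3 c2@9 c3@11, authorship ..1.....2.3..
After op 5 (insert('n')): buffer="kngnepawmgndgnhl" (len 16), cursors c1@4 c2@11 c3@14, authorship ..11.....22.33..
After op 6 (insert('l')): buffer="kngnlepawmgnldgnlhl" (len 19), cursors c1@5 c2@13 c3@17, authorship ..111.....222.333..
After op 7 (move_right): buffer="kngnlepawmgnldgnlhl" (len 19), cursors c1@6 c2@14 c3@18, authorship ..111.....222.333..
After op 8 (add_cursor(19)): buffer="kngnlepawmgnldgnlhl" (len 19), cursors c1@6 c2@14 c3@18 c4@19, authorship ..111.....222.333..

Answer: 6 14 18 19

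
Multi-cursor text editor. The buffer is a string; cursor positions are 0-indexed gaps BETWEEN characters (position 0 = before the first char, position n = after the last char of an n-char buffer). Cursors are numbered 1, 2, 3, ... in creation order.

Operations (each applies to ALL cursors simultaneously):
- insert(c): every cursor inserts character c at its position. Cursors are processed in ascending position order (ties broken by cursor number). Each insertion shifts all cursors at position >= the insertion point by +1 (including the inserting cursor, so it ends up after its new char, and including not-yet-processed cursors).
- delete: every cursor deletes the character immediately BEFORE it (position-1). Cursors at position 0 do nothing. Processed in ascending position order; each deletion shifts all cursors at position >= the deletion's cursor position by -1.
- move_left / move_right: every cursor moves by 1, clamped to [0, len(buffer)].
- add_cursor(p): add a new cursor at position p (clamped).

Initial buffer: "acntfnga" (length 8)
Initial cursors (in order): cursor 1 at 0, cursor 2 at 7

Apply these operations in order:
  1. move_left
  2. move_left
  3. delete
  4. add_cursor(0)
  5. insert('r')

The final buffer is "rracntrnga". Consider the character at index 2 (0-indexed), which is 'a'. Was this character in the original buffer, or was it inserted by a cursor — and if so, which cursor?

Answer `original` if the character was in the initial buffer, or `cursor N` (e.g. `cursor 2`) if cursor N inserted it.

Answer: original

Derivation:
After op 1 (move_left): buffer="acntfnga" (len 8), cursors c1@0 c2@6, authorship ........
After op 2 (move_left): buffer="acntfnga" (len 8), cursors c1@0 c2@5, authorship ........
After op 3 (delete): buffer="acntnga" (len 7), cursors c1@0 c2@4, authorship .......
After op 4 (add_cursor(0)): buffer="acntnga" (len 7), cursors c1@0 c3@0 c2@4, authorship .......
After op 5 (insert('r')): buffer="rracntrnga" (len 10), cursors c1@2 c3@2 c2@7, authorship 13....2...
Authorship (.=original, N=cursor N): 1 3 . . . . 2 . . .
Index 2: author = original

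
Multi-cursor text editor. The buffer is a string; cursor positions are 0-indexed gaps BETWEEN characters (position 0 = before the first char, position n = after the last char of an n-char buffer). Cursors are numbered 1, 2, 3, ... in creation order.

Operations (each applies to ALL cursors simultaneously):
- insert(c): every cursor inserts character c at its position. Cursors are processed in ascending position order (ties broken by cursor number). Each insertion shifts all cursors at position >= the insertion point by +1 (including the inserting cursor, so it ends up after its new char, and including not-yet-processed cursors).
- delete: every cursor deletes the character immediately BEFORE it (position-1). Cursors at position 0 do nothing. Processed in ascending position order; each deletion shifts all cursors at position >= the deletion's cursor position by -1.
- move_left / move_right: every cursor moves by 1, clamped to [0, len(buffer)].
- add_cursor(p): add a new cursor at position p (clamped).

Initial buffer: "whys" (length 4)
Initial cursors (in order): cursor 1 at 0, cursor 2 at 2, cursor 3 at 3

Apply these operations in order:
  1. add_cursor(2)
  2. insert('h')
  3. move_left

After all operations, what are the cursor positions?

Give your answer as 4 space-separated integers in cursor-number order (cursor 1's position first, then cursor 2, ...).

Answer: 0 4 6 4

Derivation:
After op 1 (add_cursor(2)): buffer="whys" (len 4), cursors c1@0 c2@2 c4@2 c3@3, authorship ....
After op 2 (insert('h')): buffer="hwhhhyhs" (len 8), cursors c1@1 c2@5 c4@5 c3@7, authorship 1..24.3.
After op 3 (move_left): buffer="hwhhhyhs" (len 8), cursors c1@0 c2@4 c4@4 c3@6, authorship 1..24.3.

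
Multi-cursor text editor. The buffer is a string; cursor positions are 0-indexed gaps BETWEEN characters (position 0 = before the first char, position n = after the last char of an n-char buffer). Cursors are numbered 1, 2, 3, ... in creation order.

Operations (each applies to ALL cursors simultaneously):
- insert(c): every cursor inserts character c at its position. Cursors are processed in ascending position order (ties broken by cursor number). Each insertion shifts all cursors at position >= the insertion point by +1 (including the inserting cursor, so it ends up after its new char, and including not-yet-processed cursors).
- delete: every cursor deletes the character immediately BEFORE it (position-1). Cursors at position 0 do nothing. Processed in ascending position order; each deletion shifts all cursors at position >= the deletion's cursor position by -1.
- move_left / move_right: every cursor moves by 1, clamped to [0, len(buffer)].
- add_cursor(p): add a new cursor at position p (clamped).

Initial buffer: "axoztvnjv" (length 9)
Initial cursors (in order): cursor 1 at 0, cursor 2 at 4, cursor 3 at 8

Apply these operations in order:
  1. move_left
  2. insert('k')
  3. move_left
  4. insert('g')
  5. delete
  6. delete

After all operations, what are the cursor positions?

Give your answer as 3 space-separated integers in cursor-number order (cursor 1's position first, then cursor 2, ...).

After op 1 (move_left): buffer="axoztvnjv" (len 9), cursors c1@0 c2@3 c3@7, authorship .........
After op 2 (insert('k')): buffer="kaxokztvnkjv" (len 12), cursors c1@1 c2@5 c3@10, authorship 1...2....3..
After op 3 (move_left): buffer="kaxokztvnkjv" (len 12), cursors c1@0 c2@4 c3@9, authorship 1...2....3..
After op 4 (insert('g')): buffer="gkaxogkztvngkjv" (len 15), cursors c1@1 c2@6 c3@12, authorship 11...22....33..
After op 5 (delete): buffer="kaxokztvnkjv" (len 12), cursors c1@0 c2@4 c3@9, authorship 1...2....3..
After op 6 (delete): buffer="kaxkztvkjv" (len 10), cursors c1@0 c2@3 c3@7, authorship 1..2...3..

Answer: 0 3 7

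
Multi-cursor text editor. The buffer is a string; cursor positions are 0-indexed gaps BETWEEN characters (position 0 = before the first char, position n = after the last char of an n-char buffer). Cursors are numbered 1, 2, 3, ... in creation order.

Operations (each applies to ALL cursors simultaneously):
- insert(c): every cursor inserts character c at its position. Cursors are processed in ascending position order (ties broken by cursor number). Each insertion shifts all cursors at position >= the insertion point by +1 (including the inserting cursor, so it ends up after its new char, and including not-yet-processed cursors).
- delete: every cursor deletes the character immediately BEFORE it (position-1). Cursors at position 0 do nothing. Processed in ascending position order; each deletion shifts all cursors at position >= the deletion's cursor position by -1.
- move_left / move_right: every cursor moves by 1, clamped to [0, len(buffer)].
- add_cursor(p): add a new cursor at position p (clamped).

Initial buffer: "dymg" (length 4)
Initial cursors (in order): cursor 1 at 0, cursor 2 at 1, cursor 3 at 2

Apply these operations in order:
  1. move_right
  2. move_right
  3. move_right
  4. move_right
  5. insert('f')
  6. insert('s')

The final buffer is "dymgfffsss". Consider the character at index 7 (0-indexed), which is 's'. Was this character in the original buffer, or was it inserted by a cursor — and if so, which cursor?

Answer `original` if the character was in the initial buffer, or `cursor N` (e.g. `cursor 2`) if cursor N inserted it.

Answer: cursor 1

Derivation:
After op 1 (move_right): buffer="dymg" (len 4), cursors c1@1 c2@2 c3@3, authorship ....
After op 2 (move_right): buffer="dymg" (len 4), cursors c1@2 c2@3 c3@4, authorship ....
After op 3 (move_right): buffer="dymg" (len 4), cursors c1@3 c2@4 c3@4, authorship ....
After op 4 (move_right): buffer="dymg" (len 4), cursors c1@4 c2@4 c3@4, authorship ....
After op 5 (insert('f')): buffer="dymgfff" (len 7), cursors c1@7 c2@7 c3@7, authorship ....123
After op 6 (insert('s')): buffer="dymgfffsss" (len 10), cursors c1@10 c2@10 c3@10, authorship ....123123
Authorship (.=original, N=cursor N): . . . . 1 2 3 1 2 3
Index 7: author = 1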